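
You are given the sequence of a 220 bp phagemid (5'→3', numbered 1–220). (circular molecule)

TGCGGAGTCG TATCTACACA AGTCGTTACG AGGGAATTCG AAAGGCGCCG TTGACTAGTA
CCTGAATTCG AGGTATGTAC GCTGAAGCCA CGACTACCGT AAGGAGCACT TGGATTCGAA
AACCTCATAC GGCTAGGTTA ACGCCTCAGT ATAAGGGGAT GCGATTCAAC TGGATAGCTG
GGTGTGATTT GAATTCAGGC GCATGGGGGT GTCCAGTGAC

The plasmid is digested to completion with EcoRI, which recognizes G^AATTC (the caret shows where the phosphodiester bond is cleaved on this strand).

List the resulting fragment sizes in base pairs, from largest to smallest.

127, 63, 30 bp

EcoRI sites (GAATTC) start at positions 34, 64, 191.
EcoRI cuts after the first base of each site, so after positions 34, 64, 191.
Circular molecule, 3 cuts → 3 fragments:
  35–64 → 30 bp
  65–191 → 127 bp
  192–220 then 1–34 → 29 + 34 = 63 bp
Sorted largest to smallest: 127, 63, 30 bp.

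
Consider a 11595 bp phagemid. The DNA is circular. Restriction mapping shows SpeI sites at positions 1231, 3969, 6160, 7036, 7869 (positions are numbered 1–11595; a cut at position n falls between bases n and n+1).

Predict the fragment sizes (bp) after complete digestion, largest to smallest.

4957, 2738, 2191, 876, 833 bp

Circular molecule, 5 cuts → 5 fragments:
  3969 − 1231 = 2738 bp
  6160 − 3969 = 2191 bp
  7036 − 6160 = 876 bp
  7869 − 7036 = 833 bp
  wrap: 11595 − 7869 + 1231 = 4957 bp
Sorted largest to smallest: 4957, 2738, 2191, 876, 833 bp.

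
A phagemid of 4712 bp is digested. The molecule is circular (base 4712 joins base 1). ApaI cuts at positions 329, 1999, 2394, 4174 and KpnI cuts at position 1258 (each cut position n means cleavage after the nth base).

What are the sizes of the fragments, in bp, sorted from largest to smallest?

1780, 929, 867, 741, 395 bp

Combined cut positions (sorted): 329, 1258, 1999, 2394, 4174.
Circular molecule, 5 cuts → 5 fragments:
  1258 − 329 = 929 bp
  1999 − 1258 = 741 bp
  2394 − 1999 = 395 bp
  4174 − 2394 = 1780 bp
  wrap: 4712 − 4174 + 329 = 867 bp
Sorted largest to smallest: 1780, 929, 867, 741, 395 bp.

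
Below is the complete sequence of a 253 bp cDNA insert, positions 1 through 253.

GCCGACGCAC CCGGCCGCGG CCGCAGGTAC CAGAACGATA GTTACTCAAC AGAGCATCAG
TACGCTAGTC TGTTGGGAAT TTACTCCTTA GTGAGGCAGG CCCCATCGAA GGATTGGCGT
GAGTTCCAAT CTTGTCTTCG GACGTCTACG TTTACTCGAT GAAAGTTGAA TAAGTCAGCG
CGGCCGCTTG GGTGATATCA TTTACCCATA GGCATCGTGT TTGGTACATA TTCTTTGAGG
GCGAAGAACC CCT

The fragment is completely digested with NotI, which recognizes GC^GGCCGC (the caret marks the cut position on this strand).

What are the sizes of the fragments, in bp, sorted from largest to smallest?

163, 72, 18 bp

NotI sites (GCGGCCGC) start at positions 17, 180.
NotI cuts after base 2 of each site, so after positions 18, 181.
Linear molecule, 2 cuts → 3 fragments:
  1–18 → 18 bp
  19–181 → 163 bp
  182–253 → 72 bp
Sorted largest to smallest: 163, 72, 18 bp.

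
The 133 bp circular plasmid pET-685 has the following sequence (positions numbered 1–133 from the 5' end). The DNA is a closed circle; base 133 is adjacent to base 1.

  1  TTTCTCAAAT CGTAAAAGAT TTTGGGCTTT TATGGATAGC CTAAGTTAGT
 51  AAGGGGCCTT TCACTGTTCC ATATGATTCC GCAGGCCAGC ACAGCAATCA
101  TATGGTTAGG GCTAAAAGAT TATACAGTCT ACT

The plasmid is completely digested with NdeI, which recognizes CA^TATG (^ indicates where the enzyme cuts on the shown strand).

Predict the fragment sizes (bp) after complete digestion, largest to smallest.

NdeI sites (CATATG) start at positions 70, 99.
NdeI cuts after base 2 of each site, so after positions 71, 100.
Circular molecule, 2 cuts → 2 fragments:
  72–100 → 29 bp
  101–133 then 1–71 → 33 + 71 = 104 bp
Sorted largest to smallest: 104, 29 bp.

104, 29 bp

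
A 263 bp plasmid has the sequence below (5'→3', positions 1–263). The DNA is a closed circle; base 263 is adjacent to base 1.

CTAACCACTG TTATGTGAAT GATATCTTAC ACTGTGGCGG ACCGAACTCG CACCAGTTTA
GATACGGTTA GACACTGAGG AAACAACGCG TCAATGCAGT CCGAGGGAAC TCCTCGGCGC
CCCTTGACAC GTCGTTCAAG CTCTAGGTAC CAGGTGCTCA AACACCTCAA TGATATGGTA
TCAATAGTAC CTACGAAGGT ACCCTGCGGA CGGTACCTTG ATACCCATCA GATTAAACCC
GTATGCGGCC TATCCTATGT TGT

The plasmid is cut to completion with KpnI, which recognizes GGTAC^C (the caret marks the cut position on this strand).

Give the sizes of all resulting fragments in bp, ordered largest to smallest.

KpnI sites (GGTACC) start at positions 146, 198, 212.
KpnI cuts after base 5 of each site (before the last base), so after positions 150, 202, 216.
Circular molecule, 3 cuts → 3 fragments:
  151–202 → 52 bp
  203–216 → 14 bp
  217–263 then 1–150 → 47 + 150 = 197 bp
Sorted largest to smallest: 197, 52, 14 bp.

197, 52, 14 bp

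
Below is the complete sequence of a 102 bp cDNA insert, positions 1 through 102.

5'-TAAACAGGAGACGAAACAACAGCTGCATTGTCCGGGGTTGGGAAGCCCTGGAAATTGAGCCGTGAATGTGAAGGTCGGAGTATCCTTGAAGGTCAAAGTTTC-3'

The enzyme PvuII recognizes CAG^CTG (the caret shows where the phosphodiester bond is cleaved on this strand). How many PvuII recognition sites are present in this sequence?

CAGCTG occurs starting at position 20.
PvuII cuts at 1 site.

1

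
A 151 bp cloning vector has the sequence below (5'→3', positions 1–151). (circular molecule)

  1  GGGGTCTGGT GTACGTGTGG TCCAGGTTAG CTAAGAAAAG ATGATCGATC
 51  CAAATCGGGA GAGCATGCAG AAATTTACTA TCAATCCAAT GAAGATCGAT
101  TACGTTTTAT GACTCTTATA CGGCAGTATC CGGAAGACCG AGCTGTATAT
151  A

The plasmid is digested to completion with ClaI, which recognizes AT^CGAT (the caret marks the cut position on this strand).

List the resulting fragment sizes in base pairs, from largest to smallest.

100, 51 bp

ClaI sites (ATCGAT) start at positions 44, 95.
ClaI cuts after base 2 of each site, so after positions 45, 96.
Circular molecule, 2 cuts → 2 fragments:
  46–96 → 51 bp
  97–151 then 1–45 → 55 + 45 = 100 bp
Sorted largest to smallest: 100, 51 bp.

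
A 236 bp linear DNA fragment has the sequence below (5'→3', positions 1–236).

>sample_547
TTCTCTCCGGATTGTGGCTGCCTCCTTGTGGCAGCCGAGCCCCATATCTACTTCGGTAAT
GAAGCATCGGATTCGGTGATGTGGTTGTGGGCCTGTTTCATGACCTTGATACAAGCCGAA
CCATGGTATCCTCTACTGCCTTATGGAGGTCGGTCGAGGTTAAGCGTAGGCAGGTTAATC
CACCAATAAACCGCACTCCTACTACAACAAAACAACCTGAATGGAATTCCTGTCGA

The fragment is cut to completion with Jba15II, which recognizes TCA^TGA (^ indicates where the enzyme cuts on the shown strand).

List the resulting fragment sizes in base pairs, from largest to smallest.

The Jba15II site (TCATGA) starts at position 98.
Jba15II cuts after base 3 of each site, so after position 100.
Linear molecule, 1 cut → 2 fragments:
  1–100 → 100 bp
  101–236 → 136 bp
Sorted largest to smallest: 136, 100 bp.

136, 100 bp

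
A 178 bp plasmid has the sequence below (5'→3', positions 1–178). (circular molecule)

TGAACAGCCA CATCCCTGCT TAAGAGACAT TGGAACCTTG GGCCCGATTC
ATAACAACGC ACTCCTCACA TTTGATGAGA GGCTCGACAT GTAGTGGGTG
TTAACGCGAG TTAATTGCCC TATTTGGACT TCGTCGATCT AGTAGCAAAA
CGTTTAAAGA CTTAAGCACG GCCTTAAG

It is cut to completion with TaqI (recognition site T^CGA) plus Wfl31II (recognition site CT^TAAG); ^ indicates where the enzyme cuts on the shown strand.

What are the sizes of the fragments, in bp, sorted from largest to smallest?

TaqI sites (TCGA) start at positions 84, 134.
TaqI cuts after the first base of each site, so after positions 84, 134.
Wfl31II sites (CTTAAG) start at positions 19, 161, 173.
Wfl31II cuts after base 2 of each site, so after positions 20, 162, 174.
Combined cut positions: 20, 84, 134, 162, 174.
Circular molecule, 5 cuts → 5 fragments:
  21–84 → 64 bp
  85–134 → 50 bp
  135–162 → 28 bp
  163–174 → 12 bp
  175–178 then 1–20 → 4 + 20 = 24 bp
Sorted largest to smallest: 64, 50, 28, 24, 12 bp.

64, 50, 28, 24, 12 bp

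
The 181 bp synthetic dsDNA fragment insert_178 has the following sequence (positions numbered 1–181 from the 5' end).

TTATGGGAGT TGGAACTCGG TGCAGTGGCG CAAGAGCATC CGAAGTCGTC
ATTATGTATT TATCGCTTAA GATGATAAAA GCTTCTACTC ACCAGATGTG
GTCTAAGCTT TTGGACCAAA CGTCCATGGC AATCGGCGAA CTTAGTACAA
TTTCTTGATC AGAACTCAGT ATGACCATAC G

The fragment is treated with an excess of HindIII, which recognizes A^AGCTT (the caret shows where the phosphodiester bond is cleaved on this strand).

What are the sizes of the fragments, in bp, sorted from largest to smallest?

HindIII sites (AAGCTT) start at positions 79, 105.
HindIII cuts after the first base of each site, so after positions 79, 105.
Linear molecule, 2 cuts → 3 fragments:
  1–79 → 79 bp
  80–105 → 26 bp
  106–181 → 76 bp
Sorted largest to smallest: 79, 76, 26 bp.

79, 76, 26 bp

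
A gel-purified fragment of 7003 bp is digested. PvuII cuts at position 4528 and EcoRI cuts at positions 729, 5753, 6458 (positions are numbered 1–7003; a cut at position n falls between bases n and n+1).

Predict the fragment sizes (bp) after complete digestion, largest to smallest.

Combined cut positions (sorted): 729, 4528, 5753, 6458.
Linear molecule, 4 cuts → 5 fragments:
  729 − 0 = 729 bp
  4528 − 729 = 3799 bp
  5753 − 4528 = 1225 bp
  6458 − 5753 = 705 bp
  7003 − 6458 = 545 bp
Sorted largest to smallest: 3799, 1225, 729, 705, 545 bp.

3799, 1225, 729, 705, 545 bp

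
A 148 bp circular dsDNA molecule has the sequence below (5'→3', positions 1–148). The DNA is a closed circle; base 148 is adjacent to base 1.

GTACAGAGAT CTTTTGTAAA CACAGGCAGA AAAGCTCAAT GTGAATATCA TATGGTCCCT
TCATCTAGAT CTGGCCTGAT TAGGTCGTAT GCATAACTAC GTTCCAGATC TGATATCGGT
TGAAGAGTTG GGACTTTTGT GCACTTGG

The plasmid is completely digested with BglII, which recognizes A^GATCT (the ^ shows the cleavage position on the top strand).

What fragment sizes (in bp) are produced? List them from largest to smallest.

60, 49, 39 bp

BglII sites (AGATCT) start at positions 7, 67, 106.
BglII cuts after the first base of each site, so after positions 7, 67, 106.
Circular molecule, 3 cuts → 3 fragments:
  8–67 → 60 bp
  68–106 → 39 bp
  107–148 then 1–7 → 42 + 7 = 49 bp
Sorted largest to smallest: 60, 49, 39 bp.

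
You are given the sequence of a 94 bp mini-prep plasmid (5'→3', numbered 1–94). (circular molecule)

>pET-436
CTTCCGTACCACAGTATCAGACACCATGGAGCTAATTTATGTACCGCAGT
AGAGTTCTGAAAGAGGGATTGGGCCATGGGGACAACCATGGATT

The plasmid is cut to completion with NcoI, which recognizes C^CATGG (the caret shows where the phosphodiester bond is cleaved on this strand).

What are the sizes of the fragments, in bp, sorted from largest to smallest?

50, 32, 12 bp

NcoI sites (CCATGG) start at positions 24, 74, 86.
NcoI cuts after the first base of each site, so after positions 24, 74, 86.
Circular molecule, 3 cuts → 3 fragments:
  25–74 → 50 bp
  75–86 → 12 bp
  87–94 then 1–24 → 8 + 24 = 32 bp
Sorted largest to smallest: 50, 32, 12 bp.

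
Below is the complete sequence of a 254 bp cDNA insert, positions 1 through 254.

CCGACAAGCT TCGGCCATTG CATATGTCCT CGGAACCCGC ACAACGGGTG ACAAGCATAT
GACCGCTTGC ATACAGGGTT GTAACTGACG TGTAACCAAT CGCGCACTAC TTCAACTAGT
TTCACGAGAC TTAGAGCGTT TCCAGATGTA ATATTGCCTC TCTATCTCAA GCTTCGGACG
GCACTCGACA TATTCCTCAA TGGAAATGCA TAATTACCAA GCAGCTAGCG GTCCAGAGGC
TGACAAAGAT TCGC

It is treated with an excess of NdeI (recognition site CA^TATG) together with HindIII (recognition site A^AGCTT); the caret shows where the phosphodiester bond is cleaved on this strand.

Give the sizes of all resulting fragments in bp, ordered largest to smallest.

112, 85, 35, 16, 6 bp

NdeI sites (CATATG) start at positions 21, 56.
NdeI cuts after base 2 of each site, so after positions 22, 57.
HindIII sites (AAGCTT) start at positions 6, 169.
HindIII cuts after the first base of each site, so after positions 6, 169.
Combined cut positions: 6, 22, 57, 169.
Linear molecule, 4 cuts → 5 fragments:
  1–6 → 6 bp
  7–22 → 16 bp
  23–57 → 35 bp
  58–169 → 112 bp
  170–254 → 85 bp
Sorted largest to smallest: 112, 85, 35, 16, 6 bp.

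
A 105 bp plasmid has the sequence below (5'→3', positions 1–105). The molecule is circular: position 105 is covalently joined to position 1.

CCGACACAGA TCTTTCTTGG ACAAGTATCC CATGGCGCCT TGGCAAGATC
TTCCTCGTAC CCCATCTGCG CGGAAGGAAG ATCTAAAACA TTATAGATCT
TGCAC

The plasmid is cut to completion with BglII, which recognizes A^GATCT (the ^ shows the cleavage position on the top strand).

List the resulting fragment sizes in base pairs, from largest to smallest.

BglII sites (AGATCT) start at positions 8, 46, 79, 95.
BglII cuts after the first base of each site, so after positions 8, 46, 79, 95.
Circular molecule, 4 cuts → 4 fragments:
  9–46 → 38 bp
  47–79 → 33 bp
  80–95 → 16 bp
  96–105 then 1–8 → 10 + 8 = 18 bp
Sorted largest to smallest: 38, 33, 18, 16 bp.

38, 33, 18, 16 bp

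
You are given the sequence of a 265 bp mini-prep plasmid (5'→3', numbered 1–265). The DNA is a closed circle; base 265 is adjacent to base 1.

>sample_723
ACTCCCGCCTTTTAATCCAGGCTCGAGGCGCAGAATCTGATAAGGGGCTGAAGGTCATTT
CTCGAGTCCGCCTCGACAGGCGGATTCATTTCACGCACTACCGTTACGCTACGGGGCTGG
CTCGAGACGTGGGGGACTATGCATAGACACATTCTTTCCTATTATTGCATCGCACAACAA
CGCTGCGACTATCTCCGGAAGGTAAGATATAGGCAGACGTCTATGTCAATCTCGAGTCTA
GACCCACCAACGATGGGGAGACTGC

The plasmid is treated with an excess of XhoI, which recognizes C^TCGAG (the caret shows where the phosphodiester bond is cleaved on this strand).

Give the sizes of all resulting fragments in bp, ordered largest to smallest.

110, 60, 56, 39 bp

XhoI sites (CTCGAG) start at positions 22, 61, 121, 231.
XhoI cuts after the first base of each site, so after positions 22, 61, 121, 231.
Circular molecule, 4 cuts → 4 fragments:
  23–61 → 39 bp
  62–121 → 60 bp
  122–231 → 110 bp
  232–265 then 1–22 → 34 + 22 = 56 bp
Sorted largest to smallest: 110, 60, 56, 39 bp.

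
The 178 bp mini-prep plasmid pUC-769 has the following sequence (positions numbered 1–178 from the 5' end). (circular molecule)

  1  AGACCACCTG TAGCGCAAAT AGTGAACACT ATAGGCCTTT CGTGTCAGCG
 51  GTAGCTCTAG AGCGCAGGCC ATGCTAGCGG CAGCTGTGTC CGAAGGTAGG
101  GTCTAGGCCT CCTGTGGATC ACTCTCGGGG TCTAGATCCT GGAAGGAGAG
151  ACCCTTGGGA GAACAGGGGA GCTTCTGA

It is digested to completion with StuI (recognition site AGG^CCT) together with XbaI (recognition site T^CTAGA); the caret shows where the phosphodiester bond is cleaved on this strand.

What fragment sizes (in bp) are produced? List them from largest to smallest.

82, 51, 24, 21 bp

StuI sites (AGGCCT) start at positions 33, 105.
StuI cuts after base 3 of each site, so after positions 35, 107.
XbaI sites (TCTAGA) start at positions 56, 131.
XbaI cuts after the first base of each site, so after positions 56, 131.
Combined cut positions: 35, 56, 107, 131.
Circular molecule, 4 cuts → 4 fragments:
  36–56 → 21 bp
  57–107 → 51 bp
  108–131 → 24 bp
  132–178 then 1–35 → 47 + 35 = 82 bp
Sorted largest to smallest: 82, 51, 24, 21 bp.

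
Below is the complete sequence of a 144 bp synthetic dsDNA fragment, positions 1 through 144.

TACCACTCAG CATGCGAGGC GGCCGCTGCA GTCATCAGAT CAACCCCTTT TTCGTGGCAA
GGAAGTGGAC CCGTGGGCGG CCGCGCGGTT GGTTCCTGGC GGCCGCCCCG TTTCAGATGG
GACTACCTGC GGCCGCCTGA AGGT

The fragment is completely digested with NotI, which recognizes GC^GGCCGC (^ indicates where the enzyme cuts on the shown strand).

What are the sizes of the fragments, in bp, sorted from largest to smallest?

58, 30, 22, 20, 14 bp

NotI sites (GCGGCCGC) start at positions 19, 77, 99, 129.
NotI cuts after base 2 of each site, so after positions 20, 78, 100, 130.
Linear molecule, 4 cuts → 5 fragments:
  1–20 → 20 bp
  21–78 → 58 bp
  79–100 → 22 bp
  101–130 → 30 bp
  131–144 → 14 bp
Sorted largest to smallest: 58, 30, 22, 20, 14 bp.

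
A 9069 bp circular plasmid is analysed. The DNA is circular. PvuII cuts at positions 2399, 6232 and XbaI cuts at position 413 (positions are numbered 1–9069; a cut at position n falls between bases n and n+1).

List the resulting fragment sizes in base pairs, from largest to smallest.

3833, 3250, 1986 bp

Combined cut positions (sorted): 413, 2399, 6232.
Circular molecule, 3 cuts → 3 fragments:
  2399 − 413 = 1986 bp
  6232 − 2399 = 3833 bp
  wrap: 9069 − 6232 + 413 = 3250 bp
Sorted largest to smallest: 3833, 3250, 1986 bp.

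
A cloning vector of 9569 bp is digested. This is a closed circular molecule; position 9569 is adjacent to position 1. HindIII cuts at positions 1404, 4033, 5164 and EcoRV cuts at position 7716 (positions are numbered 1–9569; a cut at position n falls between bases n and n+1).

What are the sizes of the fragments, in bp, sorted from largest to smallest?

3257, 2629, 2552, 1131 bp

Combined cut positions (sorted): 1404, 4033, 5164, 7716.
Circular molecule, 4 cuts → 4 fragments:
  4033 − 1404 = 2629 bp
  5164 − 4033 = 1131 bp
  7716 − 5164 = 2552 bp
  wrap: 9569 − 7716 + 1404 = 3257 bp
Sorted largest to smallest: 3257, 2629, 2552, 1131 bp.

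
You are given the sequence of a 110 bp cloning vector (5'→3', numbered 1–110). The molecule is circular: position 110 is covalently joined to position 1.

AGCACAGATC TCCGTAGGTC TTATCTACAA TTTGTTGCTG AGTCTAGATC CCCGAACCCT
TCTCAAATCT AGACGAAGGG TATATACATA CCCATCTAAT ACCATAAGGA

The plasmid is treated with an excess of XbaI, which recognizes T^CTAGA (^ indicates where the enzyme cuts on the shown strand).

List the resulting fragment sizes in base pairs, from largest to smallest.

XbaI sites (TCTAGA) start at positions 43, 68.
XbaI cuts after the first base of each site, so after positions 43, 68.
Circular molecule, 2 cuts → 2 fragments:
  44–68 → 25 bp
  69–110 then 1–43 → 42 + 43 = 85 bp
Sorted largest to smallest: 85, 25 bp.

85, 25 bp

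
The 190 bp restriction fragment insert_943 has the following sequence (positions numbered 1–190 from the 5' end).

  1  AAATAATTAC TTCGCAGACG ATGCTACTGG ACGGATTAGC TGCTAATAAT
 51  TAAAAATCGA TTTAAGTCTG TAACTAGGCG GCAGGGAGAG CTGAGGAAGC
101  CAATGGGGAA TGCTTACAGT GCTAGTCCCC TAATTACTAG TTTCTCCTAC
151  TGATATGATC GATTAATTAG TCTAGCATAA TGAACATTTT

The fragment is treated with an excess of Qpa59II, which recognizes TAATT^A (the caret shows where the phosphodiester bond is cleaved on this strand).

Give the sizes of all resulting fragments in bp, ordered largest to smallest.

Qpa59II sites (TAATTA) start at positions 4, 47, 131, 164.
Qpa59II cuts after base 5 of each site (before the last base), so after positions 8, 51, 135, 168.
Linear molecule, 4 cuts → 5 fragments:
  1–8 → 8 bp
  9–51 → 43 bp
  52–135 → 84 bp
  136–168 → 33 bp
  169–190 → 22 bp
Sorted largest to smallest: 84, 43, 33, 22, 8 bp.

84, 43, 33, 22, 8 bp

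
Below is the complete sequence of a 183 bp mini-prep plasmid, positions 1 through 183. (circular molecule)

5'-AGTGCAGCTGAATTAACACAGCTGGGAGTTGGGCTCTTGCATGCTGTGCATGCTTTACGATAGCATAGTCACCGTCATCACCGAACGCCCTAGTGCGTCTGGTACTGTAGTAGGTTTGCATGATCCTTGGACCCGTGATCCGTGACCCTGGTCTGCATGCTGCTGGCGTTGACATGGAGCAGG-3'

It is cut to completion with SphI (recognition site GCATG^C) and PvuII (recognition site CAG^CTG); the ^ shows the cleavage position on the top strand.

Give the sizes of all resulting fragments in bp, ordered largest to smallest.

107, 31, 22, 14, 9 bp

SphI sites (GCATGC) start at positions 39, 48, 155.
SphI cuts after base 5 of each site (before the last base), so after positions 43, 52, 159.
PvuII sites (CAGCTG) start at positions 5, 19.
PvuII cuts after base 3 of each site, so after positions 7, 21.
Combined cut positions: 7, 21, 43, 52, 159.
Circular molecule, 5 cuts → 5 fragments:
  8–21 → 14 bp
  22–43 → 22 bp
  44–52 → 9 bp
  53–159 → 107 bp
  160–183 then 1–7 → 24 + 7 = 31 bp
Sorted largest to smallest: 107, 31, 22, 14, 9 bp.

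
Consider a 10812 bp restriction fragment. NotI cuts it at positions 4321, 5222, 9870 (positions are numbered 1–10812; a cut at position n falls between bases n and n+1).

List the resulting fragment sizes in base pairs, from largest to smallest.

Linear molecule, 3 cuts → 4 fragments:
  4321 − 0 = 4321 bp
  5222 − 4321 = 901 bp
  9870 − 5222 = 4648 bp
  10812 − 9870 = 942 bp
Sorted largest to smallest: 4648, 4321, 942, 901 bp.

4648, 4321, 942, 901 bp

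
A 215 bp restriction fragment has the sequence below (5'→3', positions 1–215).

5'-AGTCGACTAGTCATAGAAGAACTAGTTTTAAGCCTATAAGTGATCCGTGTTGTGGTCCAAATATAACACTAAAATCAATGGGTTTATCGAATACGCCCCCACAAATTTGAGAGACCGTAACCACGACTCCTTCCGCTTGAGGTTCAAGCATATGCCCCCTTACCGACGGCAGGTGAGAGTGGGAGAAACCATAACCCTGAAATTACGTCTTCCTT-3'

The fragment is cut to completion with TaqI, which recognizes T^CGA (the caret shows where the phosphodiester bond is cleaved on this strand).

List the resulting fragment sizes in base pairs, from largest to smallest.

128, 84, 3 bp

TaqI sites (TCGA) start at positions 3, 87.
TaqI cuts after the first base of each site, so after positions 3, 87.
Linear molecule, 2 cuts → 3 fragments:
  1–3 → 3 bp
  4–87 → 84 bp
  88–215 → 128 bp
Sorted largest to smallest: 128, 84, 3 bp.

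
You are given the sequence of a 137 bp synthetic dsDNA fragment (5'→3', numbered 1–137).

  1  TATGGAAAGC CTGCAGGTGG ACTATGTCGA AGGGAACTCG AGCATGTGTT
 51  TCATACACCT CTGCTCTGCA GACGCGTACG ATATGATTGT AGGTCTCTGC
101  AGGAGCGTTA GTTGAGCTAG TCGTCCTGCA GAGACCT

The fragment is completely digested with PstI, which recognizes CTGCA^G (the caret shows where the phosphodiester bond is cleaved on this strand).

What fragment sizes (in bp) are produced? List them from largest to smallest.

PstI sites (CTGCAG) start at positions 11, 66, 97, 126.
PstI cuts after base 5 of each site (before the last base), so after positions 15, 70, 101, 130.
Linear molecule, 4 cuts → 5 fragments:
  1–15 → 15 bp
  16–70 → 55 bp
  71–101 → 31 bp
  102–130 → 29 bp
  131–137 → 7 bp
Sorted largest to smallest: 55, 31, 29, 15, 7 bp.

55, 31, 29, 15, 7 bp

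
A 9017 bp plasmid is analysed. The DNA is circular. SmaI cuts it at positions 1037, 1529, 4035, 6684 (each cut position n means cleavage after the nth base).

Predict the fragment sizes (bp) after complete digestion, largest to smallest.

Circular molecule, 4 cuts → 4 fragments:
  1529 − 1037 = 492 bp
  4035 − 1529 = 2506 bp
  6684 − 4035 = 2649 bp
  wrap: 9017 − 6684 + 1037 = 3370 bp
Sorted largest to smallest: 3370, 2649, 2506, 492 bp.

3370, 2649, 2506, 492 bp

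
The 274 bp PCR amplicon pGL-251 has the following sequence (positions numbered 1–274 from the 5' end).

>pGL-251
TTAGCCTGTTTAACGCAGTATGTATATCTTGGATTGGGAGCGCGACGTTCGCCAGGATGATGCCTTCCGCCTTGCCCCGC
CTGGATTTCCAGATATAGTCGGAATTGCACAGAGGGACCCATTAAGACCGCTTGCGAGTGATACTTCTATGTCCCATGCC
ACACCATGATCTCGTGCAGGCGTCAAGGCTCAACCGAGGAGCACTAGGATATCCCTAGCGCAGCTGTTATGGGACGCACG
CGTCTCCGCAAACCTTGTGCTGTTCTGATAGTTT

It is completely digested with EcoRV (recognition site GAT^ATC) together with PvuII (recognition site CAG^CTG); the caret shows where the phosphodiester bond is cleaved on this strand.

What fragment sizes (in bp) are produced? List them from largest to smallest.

The EcoRV site (GATATC) starts at position 208.
EcoRV cuts after base 3 of each site, so after position 210.
The PvuII site (CAGCTG) starts at position 221.
PvuII cuts after base 3 of each site, so after position 223.
Combined cut positions: 210, 223.
Linear molecule, 2 cuts → 3 fragments:
  1–210 → 210 bp
  211–223 → 13 bp
  224–274 → 51 bp
Sorted largest to smallest: 210, 51, 13 bp.

210, 51, 13 bp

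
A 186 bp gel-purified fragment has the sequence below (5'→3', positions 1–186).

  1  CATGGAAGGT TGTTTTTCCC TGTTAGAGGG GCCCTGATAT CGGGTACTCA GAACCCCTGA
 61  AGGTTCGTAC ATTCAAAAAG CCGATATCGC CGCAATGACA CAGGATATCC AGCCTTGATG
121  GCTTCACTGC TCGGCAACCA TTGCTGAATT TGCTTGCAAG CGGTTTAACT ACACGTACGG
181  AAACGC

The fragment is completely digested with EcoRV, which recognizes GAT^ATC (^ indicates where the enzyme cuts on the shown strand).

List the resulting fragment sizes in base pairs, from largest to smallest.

EcoRV sites (GATATC) start at positions 36, 83, 104.
EcoRV cuts after base 3 of each site, so after positions 38, 85, 106.
Linear molecule, 3 cuts → 4 fragments:
  1–38 → 38 bp
  39–85 → 47 bp
  86–106 → 21 bp
  107–186 → 80 bp
Sorted largest to smallest: 80, 47, 38, 21 bp.

80, 47, 38, 21 bp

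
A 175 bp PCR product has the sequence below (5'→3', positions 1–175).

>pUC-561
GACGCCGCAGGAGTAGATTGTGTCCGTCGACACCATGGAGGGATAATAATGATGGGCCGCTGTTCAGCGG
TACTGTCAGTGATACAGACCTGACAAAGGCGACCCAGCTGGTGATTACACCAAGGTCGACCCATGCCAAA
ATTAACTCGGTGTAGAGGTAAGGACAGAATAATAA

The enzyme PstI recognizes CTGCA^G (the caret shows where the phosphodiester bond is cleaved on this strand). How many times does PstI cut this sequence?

No occurrence of CTGCAG is present in the sequence.
PstI does not cut: 0 sites.

0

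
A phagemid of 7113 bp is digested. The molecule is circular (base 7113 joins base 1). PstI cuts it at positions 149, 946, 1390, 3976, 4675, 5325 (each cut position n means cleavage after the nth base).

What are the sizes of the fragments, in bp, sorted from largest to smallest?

Circular molecule, 6 cuts → 6 fragments:
  946 − 149 = 797 bp
  1390 − 946 = 444 bp
  3976 − 1390 = 2586 bp
  4675 − 3976 = 699 bp
  5325 − 4675 = 650 bp
  wrap: 7113 − 5325 + 149 = 1937 bp
Sorted largest to smallest: 2586, 1937, 797, 699, 650, 444 bp.

2586, 1937, 797, 699, 650, 444 bp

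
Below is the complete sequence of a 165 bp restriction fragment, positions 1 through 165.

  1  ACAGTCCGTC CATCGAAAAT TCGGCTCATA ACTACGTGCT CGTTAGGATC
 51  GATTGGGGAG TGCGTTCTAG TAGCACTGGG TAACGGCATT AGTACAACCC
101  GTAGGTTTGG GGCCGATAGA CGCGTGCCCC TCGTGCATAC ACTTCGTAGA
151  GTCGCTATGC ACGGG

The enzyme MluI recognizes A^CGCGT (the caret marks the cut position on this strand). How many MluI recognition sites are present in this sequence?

ACGCGT occurs starting at position 120.
MluI cuts at 1 site.

1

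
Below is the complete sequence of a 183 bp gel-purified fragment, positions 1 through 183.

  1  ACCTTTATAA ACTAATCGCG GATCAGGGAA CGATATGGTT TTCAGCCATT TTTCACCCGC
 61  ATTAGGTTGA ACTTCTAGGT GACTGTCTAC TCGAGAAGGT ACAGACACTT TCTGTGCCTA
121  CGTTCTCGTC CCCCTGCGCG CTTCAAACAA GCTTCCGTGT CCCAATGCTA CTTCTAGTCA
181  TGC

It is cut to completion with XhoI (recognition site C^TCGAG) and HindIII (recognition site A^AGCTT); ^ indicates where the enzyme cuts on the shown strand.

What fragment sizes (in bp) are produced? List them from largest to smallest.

90, 59, 34 bp

The XhoI site (CTCGAG) starts at position 90.
XhoI cuts after the first base of each site, so after position 90.
The HindIII site (AAGCTT) starts at position 149.
HindIII cuts after the first base of each site, so after position 149.
Combined cut positions: 90, 149.
Linear molecule, 2 cuts → 3 fragments:
  1–90 → 90 bp
  91–149 → 59 bp
  150–183 → 34 bp
Sorted largest to smallest: 90, 59, 34 bp.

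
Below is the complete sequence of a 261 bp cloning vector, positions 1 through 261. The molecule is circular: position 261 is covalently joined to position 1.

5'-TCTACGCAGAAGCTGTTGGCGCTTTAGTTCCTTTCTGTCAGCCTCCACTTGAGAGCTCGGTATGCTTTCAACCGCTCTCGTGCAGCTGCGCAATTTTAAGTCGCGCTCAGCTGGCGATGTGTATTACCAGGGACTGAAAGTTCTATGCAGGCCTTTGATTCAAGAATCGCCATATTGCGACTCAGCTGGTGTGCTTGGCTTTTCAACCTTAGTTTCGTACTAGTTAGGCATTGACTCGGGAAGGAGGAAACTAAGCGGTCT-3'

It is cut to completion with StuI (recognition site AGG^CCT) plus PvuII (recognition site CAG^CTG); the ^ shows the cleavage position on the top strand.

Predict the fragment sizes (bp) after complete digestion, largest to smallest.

161, 41, 34, 25 bp

The StuI site (AGGCCT) starts at position 149.
StuI cuts after base 3 of each site, so after position 151.
PvuII sites (CAGCTG) start at positions 83, 108, 183.
PvuII cuts after base 3 of each site, so after positions 85, 110, 185.
Combined cut positions: 85, 110, 151, 185.
Circular molecule, 4 cuts → 4 fragments:
  86–110 → 25 bp
  111–151 → 41 bp
  152–185 → 34 bp
  186–261 then 1–85 → 76 + 85 = 161 bp
Sorted largest to smallest: 161, 41, 34, 25 bp.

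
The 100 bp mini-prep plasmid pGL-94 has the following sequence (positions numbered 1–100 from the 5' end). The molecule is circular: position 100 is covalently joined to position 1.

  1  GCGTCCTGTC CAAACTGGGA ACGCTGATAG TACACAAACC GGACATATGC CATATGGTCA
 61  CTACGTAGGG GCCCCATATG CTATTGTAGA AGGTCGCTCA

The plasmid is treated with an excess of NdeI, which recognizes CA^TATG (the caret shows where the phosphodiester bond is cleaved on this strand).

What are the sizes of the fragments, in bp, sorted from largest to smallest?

NdeI sites (CATATG) start at positions 44, 51, 75.
NdeI cuts after base 2 of each site, so after positions 45, 52, 76.
Circular molecule, 3 cuts → 3 fragments:
  46–52 → 7 bp
  53–76 → 24 bp
  77–100 then 1–45 → 24 + 45 = 69 bp
Sorted largest to smallest: 69, 24, 7 bp.

69, 24, 7 bp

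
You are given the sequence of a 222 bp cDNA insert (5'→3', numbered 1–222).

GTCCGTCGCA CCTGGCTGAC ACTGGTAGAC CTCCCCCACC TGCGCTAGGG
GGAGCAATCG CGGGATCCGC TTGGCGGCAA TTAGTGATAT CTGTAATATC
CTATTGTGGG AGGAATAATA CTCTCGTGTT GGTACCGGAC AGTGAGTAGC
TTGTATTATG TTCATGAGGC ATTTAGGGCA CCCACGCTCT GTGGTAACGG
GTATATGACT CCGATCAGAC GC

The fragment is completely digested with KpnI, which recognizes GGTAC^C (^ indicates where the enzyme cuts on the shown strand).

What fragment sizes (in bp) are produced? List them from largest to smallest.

135, 87 bp

The KpnI site (GGTACC) starts at position 131.
KpnI cuts after base 5 of each site (before the last base), so after position 135.
Linear molecule, 1 cut → 2 fragments:
  1–135 → 135 bp
  136–222 → 87 bp
Sorted largest to smallest: 135, 87 bp.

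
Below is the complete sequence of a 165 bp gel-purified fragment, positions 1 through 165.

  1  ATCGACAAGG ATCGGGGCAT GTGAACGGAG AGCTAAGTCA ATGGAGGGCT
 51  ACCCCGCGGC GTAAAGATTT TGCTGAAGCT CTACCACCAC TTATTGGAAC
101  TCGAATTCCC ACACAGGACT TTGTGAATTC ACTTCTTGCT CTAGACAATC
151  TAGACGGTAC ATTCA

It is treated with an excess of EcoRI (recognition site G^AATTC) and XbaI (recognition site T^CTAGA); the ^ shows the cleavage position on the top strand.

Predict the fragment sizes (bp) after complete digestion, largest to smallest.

103, 22, 16, 15, 9 bp

EcoRI sites (GAATTC) start at positions 103, 125.
EcoRI cuts after the first base of each site, so after positions 103, 125.
XbaI sites (TCTAGA) start at positions 140, 149.
XbaI cuts after the first base of each site, so after positions 140, 149.
Combined cut positions: 103, 125, 140, 149.
Linear molecule, 4 cuts → 5 fragments:
  1–103 → 103 bp
  104–125 → 22 bp
  126–140 → 15 bp
  141–149 → 9 bp
  150–165 → 16 bp
Sorted largest to smallest: 103, 22, 16, 15, 9 bp.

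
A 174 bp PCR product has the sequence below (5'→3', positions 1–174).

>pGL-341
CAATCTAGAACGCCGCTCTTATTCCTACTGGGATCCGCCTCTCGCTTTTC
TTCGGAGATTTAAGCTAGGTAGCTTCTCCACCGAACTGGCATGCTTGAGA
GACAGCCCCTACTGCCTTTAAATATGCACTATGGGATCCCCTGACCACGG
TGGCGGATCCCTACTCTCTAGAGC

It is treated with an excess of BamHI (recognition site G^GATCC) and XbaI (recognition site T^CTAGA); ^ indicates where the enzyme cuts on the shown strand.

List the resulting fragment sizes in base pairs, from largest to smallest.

103, 27, 21, 12, 7, 4 bp

BamHI sites (GGATCC) start at positions 31, 134, 155.
BamHI cuts after the first base of each site, so after positions 31, 134, 155.
XbaI sites (TCTAGA) start at positions 4, 167.
XbaI cuts after the first base of each site, so after positions 4, 167.
Combined cut positions: 4, 31, 134, 155, 167.
Linear molecule, 5 cuts → 6 fragments:
  1–4 → 4 bp
  5–31 → 27 bp
  32–134 → 103 bp
  135–155 → 21 bp
  156–167 → 12 bp
  168–174 → 7 bp
Sorted largest to smallest: 103, 27, 21, 12, 7, 4 bp.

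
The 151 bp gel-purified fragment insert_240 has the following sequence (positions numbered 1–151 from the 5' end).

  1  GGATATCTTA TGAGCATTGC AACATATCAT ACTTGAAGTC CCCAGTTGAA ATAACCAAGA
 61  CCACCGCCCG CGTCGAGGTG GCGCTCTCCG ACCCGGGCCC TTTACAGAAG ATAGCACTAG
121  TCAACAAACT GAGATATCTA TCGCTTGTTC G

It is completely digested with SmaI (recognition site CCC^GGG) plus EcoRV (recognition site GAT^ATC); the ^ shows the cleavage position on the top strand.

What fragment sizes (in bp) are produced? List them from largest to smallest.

90, 41, 16, 4 bp

The SmaI site (CCCGGG) starts at position 92.
SmaI cuts after base 3 of each site, so after position 94.
EcoRV sites (GATATC) start at positions 2, 133.
EcoRV cuts after base 3 of each site, so after positions 4, 135.
Combined cut positions: 4, 94, 135.
Linear molecule, 3 cuts → 4 fragments:
  1–4 → 4 bp
  5–94 → 90 bp
  95–135 → 41 bp
  136–151 → 16 bp
Sorted largest to smallest: 90, 41, 16, 4 bp.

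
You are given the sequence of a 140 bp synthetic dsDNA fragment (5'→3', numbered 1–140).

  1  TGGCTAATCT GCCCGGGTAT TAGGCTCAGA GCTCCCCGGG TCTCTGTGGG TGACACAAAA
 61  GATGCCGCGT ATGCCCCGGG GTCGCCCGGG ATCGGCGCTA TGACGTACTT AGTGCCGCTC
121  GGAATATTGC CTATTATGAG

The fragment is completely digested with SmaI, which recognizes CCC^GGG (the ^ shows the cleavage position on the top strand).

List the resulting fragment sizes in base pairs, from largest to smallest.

SmaI sites (CCCGGG) start at positions 12, 35, 75, 85.
SmaI cuts after base 3 of each site, so after positions 14, 37, 77, 87.
Linear molecule, 4 cuts → 5 fragments:
  1–14 → 14 bp
  15–37 → 23 bp
  38–77 → 40 bp
  78–87 → 10 bp
  88–140 → 53 bp
Sorted largest to smallest: 53, 40, 23, 14, 10 bp.

53, 40, 23, 14, 10 bp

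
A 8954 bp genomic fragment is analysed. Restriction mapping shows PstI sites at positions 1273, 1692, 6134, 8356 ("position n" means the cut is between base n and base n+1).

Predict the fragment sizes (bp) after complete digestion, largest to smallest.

4442, 2222, 1273, 598, 419 bp

Linear molecule, 4 cuts → 5 fragments:
  1273 − 0 = 1273 bp
  1692 − 1273 = 419 bp
  6134 − 1692 = 4442 bp
  8356 − 6134 = 2222 bp
  8954 − 8356 = 598 bp
Sorted largest to smallest: 4442, 2222, 1273, 598, 419 bp.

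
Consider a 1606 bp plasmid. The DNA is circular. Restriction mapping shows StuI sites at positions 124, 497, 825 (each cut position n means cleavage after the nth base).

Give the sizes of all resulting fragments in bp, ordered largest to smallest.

905, 373, 328 bp

Circular molecule, 3 cuts → 3 fragments:
  497 − 124 = 373 bp
  825 − 497 = 328 bp
  wrap: 1606 − 825 + 124 = 905 bp
Sorted largest to smallest: 905, 373, 328 bp.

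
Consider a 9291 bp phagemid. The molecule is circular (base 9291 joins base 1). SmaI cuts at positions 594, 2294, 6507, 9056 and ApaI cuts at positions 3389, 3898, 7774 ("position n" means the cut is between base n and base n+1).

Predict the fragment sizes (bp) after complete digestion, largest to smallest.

2609, 1700, 1282, 1267, 1095, 829, 509 bp

Combined cut positions (sorted): 594, 2294, 3389, 3898, 6507, 7774, 9056.
Circular molecule, 7 cuts → 7 fragments:
  2294 − 594 = 1700 bp
  3389 − 2294 = 1095 bp
  3898 − 3389 = 509 bp
  6507 − 3898 = 2609 bp
  7774 − 6507 = 1267 bp
  9056 − 7774 = 1282 bp
  wrap: 9291 − 9056 + 594 = 829 bp
Sorted largest to smallest: 2609, 1700, 1282, 1267, 1095, 829, 509 bp.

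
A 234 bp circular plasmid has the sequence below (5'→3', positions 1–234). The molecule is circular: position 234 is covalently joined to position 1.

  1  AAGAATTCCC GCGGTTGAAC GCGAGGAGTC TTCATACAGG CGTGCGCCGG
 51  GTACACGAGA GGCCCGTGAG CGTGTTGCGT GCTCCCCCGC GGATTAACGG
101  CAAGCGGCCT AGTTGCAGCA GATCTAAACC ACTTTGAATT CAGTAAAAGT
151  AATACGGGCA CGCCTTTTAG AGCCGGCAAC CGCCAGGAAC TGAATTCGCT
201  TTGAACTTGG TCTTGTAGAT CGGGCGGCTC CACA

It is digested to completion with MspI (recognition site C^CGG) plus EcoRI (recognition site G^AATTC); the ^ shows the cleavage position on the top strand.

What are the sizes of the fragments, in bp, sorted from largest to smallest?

89, 45, 44, 37, 19 bp

MspI sites (CCGG) start at positions 47, 173.
MspI cuts after the first base of each site, so after positions 47, 173.
EcoRI sites (GAATTC) start at positions 3, 136, 192.
EcoRI cuts after the first base of each site, so after positions 3, 136, 192.
Combined cut positions: 3, 47, 136, 173, 192.
Circular molecule, 5 cuts → 5 fragments:
  4–47 → 44 bp
  48–136 → 89 bp
  137–173 → 37 bp
  174–192 → 19 bp
  193–234 then 1–3 → 42 + 3 = 45 bp
Sorted largest to smallest: 89, 45, 44, 37, 19 bp.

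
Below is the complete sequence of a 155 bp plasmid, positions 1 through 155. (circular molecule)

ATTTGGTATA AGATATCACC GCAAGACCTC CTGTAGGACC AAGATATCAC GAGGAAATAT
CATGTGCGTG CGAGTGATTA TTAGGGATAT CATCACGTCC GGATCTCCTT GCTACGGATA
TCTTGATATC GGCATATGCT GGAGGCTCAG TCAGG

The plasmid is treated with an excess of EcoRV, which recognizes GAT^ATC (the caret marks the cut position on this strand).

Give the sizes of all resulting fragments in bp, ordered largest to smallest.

43, 42, 31, 31, 8 bp

EcoRV sites (GATATC) start at positions 12, 43, 86, 117, 125.
EcoRV cuts after base 3 of each site, so after positions 14, 45, 88, 119, 127.
Circular molecule, 5 cuts → 5 fragments:
  15–45 → 31 bp
  46–88 → 43 bp
  89–119 → 31 bp
  120–127 → 8 bp
  128–155 then 1–14 → 28 + 14 = 42 bp
Sorted largest to smallest: 43, 42, 31, 31, 8 bp.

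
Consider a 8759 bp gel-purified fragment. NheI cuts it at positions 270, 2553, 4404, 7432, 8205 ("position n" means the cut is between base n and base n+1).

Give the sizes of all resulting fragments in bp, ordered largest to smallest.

Linear molecule, 5 cuts → 6 fragments:
  270 − 0 = 270 bp
  2553 − 270 = 2283 bp
  4404 − 2553 = 1851 bp
  7432 − 4404 = 3028 bp
  8205 − 7432 = 773 bp
  8759 − 8205 = 554 bp
Sorted largest to smallest: 3028, 2283, 1851, 773, 554, 270 bp.

3028, 2283, 1851, 773, 554, 270 bp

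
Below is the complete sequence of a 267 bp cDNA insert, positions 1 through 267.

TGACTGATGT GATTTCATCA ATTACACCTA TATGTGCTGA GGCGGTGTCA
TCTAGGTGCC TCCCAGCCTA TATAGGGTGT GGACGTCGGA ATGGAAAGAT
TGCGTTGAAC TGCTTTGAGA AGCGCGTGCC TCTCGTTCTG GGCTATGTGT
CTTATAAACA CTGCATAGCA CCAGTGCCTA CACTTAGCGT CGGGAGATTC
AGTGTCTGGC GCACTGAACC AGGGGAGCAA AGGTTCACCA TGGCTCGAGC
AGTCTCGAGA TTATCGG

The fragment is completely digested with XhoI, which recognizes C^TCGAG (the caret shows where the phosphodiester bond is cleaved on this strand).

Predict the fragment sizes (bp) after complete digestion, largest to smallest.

XhoI sites (CTCGAG) start at positions 244, 254.
XhoI cuts after the first base of each site, so after positions 244, 254.
Linear molecule, 2 cuts → 3 fragments:
  1–244 → 244 bp
  245–254 → 10 bp
  255–267 → 13 bp
Sorted largest to smallest: 244, 13, 10 bp.

244, 13, 10 bp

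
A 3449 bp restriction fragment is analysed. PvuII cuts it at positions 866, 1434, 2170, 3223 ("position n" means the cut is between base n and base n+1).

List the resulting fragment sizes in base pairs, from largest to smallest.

Linear molecule, 4 cuts → 5 fragments:
  866 − 0 = 866 bp
  1434 − 866 = 568 bp
  2170 − 1434 = 736 bp
  3223 − 2170 = 1053 bp
  3449 − 3223 = 226 bp
Sorted largest to smallest: 1053, 866, 736, 568, 226 bp.

1053, 866, 736, 568, 226 bp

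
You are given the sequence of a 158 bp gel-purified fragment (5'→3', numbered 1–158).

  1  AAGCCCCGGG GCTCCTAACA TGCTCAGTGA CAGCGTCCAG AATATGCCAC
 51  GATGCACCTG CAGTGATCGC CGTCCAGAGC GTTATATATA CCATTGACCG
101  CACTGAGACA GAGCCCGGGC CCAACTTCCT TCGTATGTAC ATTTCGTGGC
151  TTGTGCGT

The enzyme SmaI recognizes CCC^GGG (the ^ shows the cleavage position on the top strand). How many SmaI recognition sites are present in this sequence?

CCCGGG occurs starting at positions 5, 114.
SmaI cuts at 2 sites.

2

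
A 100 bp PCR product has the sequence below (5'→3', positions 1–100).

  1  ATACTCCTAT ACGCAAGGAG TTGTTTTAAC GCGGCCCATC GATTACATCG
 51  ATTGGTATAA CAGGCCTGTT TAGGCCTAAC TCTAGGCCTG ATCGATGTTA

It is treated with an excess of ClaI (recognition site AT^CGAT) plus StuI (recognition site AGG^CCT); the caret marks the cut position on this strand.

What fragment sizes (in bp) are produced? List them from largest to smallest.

ClaI sites (ATCGAT) start at positions 38, 47, 91.
ClaI cuts after base 2 of each site, so after positions 39, 48, 92.
StuI sites (AGGCCT) start at positions 62, 72, 84.
StuI cuts after base 3 of each site, so after positions 64, 74, 86.
Combined cut positions: 39, 48, 64, 74, 86, 92.
Linear molecule, 6 cuts → 7 fragments:
  1–39 → 39 bp
  40–48 → 9 bp
  49–64 → 16 bp
  65–74 → 10 bp
  75–86 → 12 bp
  87–92 → 6 bp
  93–100 → 8 bp
Sorted largest to smallest: 39, 16, 12, 10, 9, 8, 6 bp.

39, 16, 12, 10, 9, 8, 6 bp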